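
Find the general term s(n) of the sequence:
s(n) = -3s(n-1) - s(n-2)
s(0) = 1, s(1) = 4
Characteristic equation: x² + 3x + 1 = 0.
Discriminant Δ = (-3)² + 4·(-1) = 5.
Roots r₁,₂ = (-3 ± √5)/2, so r₁ = - \frac{3}{2} + \frac{\sqrt{5}}{2}, r₂ = - \frac{3}{2} - \frac{\sqrt{5}}{2}.
General solution: s(n) = A·r₁^n + B·r₂^n.
From the initial conditions, A + B = 1 and r₁A + r₂B = 4.
Since r₁ - r₂ = √5: A = (4 - (1)r₂)/√5 = \frac{1}{2} + \frac{11 \sqrt{5}}{10}, and B = 1 - A = \frac{1}{2} - \frac{11 \sqrt{5}}{10}.
So s(n) = \left(\frac{1}{2} + \frac{11 \sqrt{5}}{10}\right)\left(- \frac{3}{2} + \frac{\sqrt{5}}{2}\right)^n + \left(\frac{1}{2} - \frac{11 \sqrt{5}}{10}\right)\left(- \frac{3}{2} - \frac{\sqrt{5}}{2}\right)^n.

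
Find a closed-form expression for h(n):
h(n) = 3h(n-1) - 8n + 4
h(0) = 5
First-order linear with linear forcing.
Homogeneous solution: h_h(n) = A·(3)^n.
Try particular h_p(n) = pn + q. Substituting:
  pn + q = 3(p(n-1) + q) - 8n + 4.
Matching the n-coefficient: p = 3p - 8 ⇒ p = 4.
Matching constants: q = -3p + 3q + 4 ⇒ q = 4.
General: h(n) = A·(3)^n + 4 n + 4.
Apply h(0) = 5: A + 4 = 5 ⇒ A = 1.
So h(n) = 3^{n} + 4 n + 4.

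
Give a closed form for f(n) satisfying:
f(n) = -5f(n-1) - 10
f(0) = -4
First-order linear non-homogeneous.
Homogeneous solution: f_h(n) = A·(-5)^n.
Try constant particular solution f_p = K: K = -5K - 10 ⇒ K = - \frac{5}{3}.
General: f(n) = A·(-5)^n - \frac{5}{3}.
Apply f(0) = -4: A - \frac{5}{3} = -4 ⇒ A = - \frac{7}{3}.
So f(n) = - \frac{7 \left(-5\right)^{n}}{3} - \frac{5}{3}.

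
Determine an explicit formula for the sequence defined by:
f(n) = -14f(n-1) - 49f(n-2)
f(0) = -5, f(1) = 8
Characteristic equation: x² + 14x + 49 = 0, which is (x - (-7))².
Repeated root r = -7.
General solution: f(n) = (A + Bn)·(-7)^n.
From f(0) = -5: A = -5.
From f(1) = 8: (A + B)·(-7) = 8 ⇒ B = \frac{27}{7}.
So f(n) = \left(\frac{27 n}{7} - 5\right) \cdot (-7)^n.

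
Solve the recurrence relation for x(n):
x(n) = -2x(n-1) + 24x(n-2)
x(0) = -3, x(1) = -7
Characteristic equation: x² + 2x - 24 = 0, which factors as (x - (4))(x - (-6)) = 0.
Roots r₁ = 4, r₂ = -6 (distinct).
General solution: x(n) = A·(4)^n + B·(-6)^n.
From x(0) = -3: A + B = -3.
From x(1) = -7: 4A - 6B = -7.
Solving: A = - \frac{5}{2}, B = - \frac{1}{2}.
So x(n) = - \frac{\left(-6\right)^{n}}{2} - \frac{5 \cdot 4^{n}}{2}.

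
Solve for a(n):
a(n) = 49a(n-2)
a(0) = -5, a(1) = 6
Characteristic equation: x² - 49 = 0, which factors as (x - (-7))(x - (7)) = 0.
Roots r₁ = -7, r₂ = 7 (distinct).
General solution: a(n) = A·(-7)^n + B·(7)^n.
From a(0) = -5: A + B = -5.
From a(1) = 6: -7A + 7B = 6.
Solving: A = - \frac{41}{14}, B = - \frac{29}{14}.
So a(n) = - \frac{41 \left(-7\right)^{n}}{14} - \frac{29 \cdot 7^{n}}{14}.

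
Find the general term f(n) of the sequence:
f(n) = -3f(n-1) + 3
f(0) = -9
First-order linear non-homogeneous.
Homogeneous solution: f_h(n) = A·(-3)^n.
Try constant particular solution f_p = K: K = -3K + 3 ⇒ K = \frac{3}{4}.
General: f(n) = A·(-3)^n + \frac{3}{4}.
Apply f(0) = -9: A + \frac{3}{4} = -9 ⇒ A = - \frac{39}{4}.
So f(n) = \frac{3}{4} - \frac{39 \left(-3\right)^{n}}{4}.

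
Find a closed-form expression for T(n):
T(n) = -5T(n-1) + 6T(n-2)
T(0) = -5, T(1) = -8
Characteristic equation: x² + 5x - 6 = 0, which factors as (x - (-6))(x - (1)) = 0.
Roots r₁ = -6, r₂ = 1 (distinct).
General solution: T(n) = A·(-6)^n + B·(1)^n.
From T(0) = -5: A + B = -5.
From T(1) = -8: -6A + B = -8.
Solving: A = \frac{3}{7}, B = - \frac{38}{7}.
So T(n) = \frac{3 \left(-6\right)^{n}}{7} - \frac{38}{7}.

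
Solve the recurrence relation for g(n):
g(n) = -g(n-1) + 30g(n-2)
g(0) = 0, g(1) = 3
Characteristic equation: x² + x - 30 = 0, which factors as (x - (-6))(x - (5)) = 0.
Roots r₁ = -6, r₂ = 5 (distinct).
General solution: g(n) = A·(-6)^n + B·(5)^n.
From g(0) = 0: A + B = 0.
From g(1) = 3: -6A + 5B = 3.
Solving: A = - \frac{3}{11}, B = \frac{3}{11}.
So g(n) = - \frac{3 \left(-6\right)^{n}}{11} + \frac{3 \cdot 5^{n}}{11}.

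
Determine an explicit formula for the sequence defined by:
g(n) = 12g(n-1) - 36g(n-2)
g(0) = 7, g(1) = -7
Characteristic equation: x² - 12x + 36 = 0, which is (x - (6))².
Repeated root r = 6.
General solution: g(n) = (A + Bn)·(6)^n.
From g(0) = 7: A = 7.
From g(1) = -7: (A + B)·(6) = -7 ⇒ B = - \frac{49}{6}.
So g(n) = \left(7 - \frac{49 n}{6}\right) \cdot (6)^n.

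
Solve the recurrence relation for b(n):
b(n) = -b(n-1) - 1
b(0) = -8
First-order linear non-homogeneous.
Homogeneous solution: b_h(n) = A·(-1)^n.
Try constant particular solution b_p = K: K = -K - 1 ⇒ K = - \frac{1}{2}.
General: b(n) = A·(-1)^n - \frac{1}{2}.
Apply b(0) = -8: A - \frac{1}{2} = -8 ⇒ A = - \frac{15}{2}.
So b(n) = - \frac{15 \left(-1\right)^{n}}{2} - \frac{1}{2}.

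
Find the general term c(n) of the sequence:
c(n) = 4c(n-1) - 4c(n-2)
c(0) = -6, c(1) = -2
Characteristic equation: x² - 4x + 4 = 0, which is (x - (2))².
Repeated root r = 2.
General solution: c(n) = (A + Bn)·(2)^n.
From c(0) = -6: A = -6.
From c(1) = -2: (A + B)·(2) = -2 ⇒ B = 5.
So c(n) = \left(5 n - 6\right) \cdot (2)^n.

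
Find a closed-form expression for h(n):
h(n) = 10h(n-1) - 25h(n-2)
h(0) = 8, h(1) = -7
Characteristic equation: x² - 10x + 25 = 0, which is (x - (5))².
Repeated root r = 5.
General solution: h(n) = (A + Bn)·(5)^n.
From h(0) = 8: A = 8.
From h(1) = -7: (A + B)·(5) = -7 ⇒ B = - \frac{47}{5}.
So h(n) = \left(8 - \frac{47 n}{5}\right) \cdot (5)^n.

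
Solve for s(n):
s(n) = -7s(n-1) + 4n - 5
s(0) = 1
First-order linear with linear forcing.
Homogeneous solution: s_h(n) = A·(-7)^n.
Try particular s_p(n) = pn + q. Substituting:
  pn + q = -7(p(n-1) + q) + 4n - 5.
Matching the n-coefficient: p = -7p + 4 ⇒ p = \frac{1}{2}.
Matching constants: q = 7p - 7q - 5 ⇒ q = - \frac{3}{16}.
General: s(n) = A·(-7)^n + \frac{n}{2} - \frac{3}{16}.
Apply s(0) = 1: A - \frac{3}{16} = 1 ⇒ A = \frac{19}{16}.
So s(n) = \frac{19 \left(-7\right)^{n}}{16} + \frac{n}{2} - \frac{3}{16}.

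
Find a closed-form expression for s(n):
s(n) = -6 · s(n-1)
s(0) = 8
Pure geometric recurrence with ratio -6.
By induction s(n) = s(0) · (-6)^n = 8 \left(-6\right)^{n}.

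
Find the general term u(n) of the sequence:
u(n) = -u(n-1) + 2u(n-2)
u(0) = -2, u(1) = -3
Characteristic equation: x² + x - 2 = 0, which factors as (x - (1))(x - (-2)) = 0.
Roots r₁ = 1, r₂ = -2 (distinct).
General solution: u(n) = A·(1)^n + B·(-2)^n.
From u(0) = -2: A + B = -2.
From u(1) = -3: A - 2B = -3.
Solving: A = - \frac{7}{3}, B = \frac{1}{3}.
So u(n) = \frac{\left(-2\right)^{n}}{3} - \frac{7}{3}.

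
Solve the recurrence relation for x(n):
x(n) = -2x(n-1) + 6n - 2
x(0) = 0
First-order linear with linear forcing.
Homogeneous solution: x_h(n) = A·(-2)^n.
Try particular x_p(n) = pn + q. Substituting:
  pn + q = -2(p(n-1) + q) + 6n - 2.
Matching the n-coefficient: p = -2p + 6 ⇒ p = 2.
Matching constants: q = 2p - 2q - 2 ⇒ q = \frac{2}{3}.
General: x(n) = A·(-2)^n + 2 n + \frac{2}{3}.
Apply x(0) = 0: A + \frac{2}{3} = 0 ⇒ A = - \frac{2}{3}.
So x(n) = - \frac{2 \left(-2\right)^{n}}{3} + 2 n + \frac{2}{3}.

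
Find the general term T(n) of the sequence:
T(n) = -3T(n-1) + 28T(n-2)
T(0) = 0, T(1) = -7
Characteristic equation: x² + 3x - 28 = 0, which factors as (x - (4))(x - (-7)) = 0.
Roots r₁ = 4, r₂ = -7 (distinct).
General solution: T(n) = A·(4)^n + B·(-7)^n.
From T(0) = 0: A + B = 0.
From T(1) = -7: 4A - 7B = -7.
Solving: A = - \frac{7}{11}, B = \frac{7}{11}.
So T(n) = \frac{7 \left(-7\right)^{n}}{11} - \frac{7 \cdot 4^{n}}{11}.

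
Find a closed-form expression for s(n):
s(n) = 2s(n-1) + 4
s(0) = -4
First-order linear non-homogeneous.
Homogeneous solution: s_h(n) = A·(2)^n.
Try constant particular solution s_p = K: K = 2K + 4 ⇒ K = -4.
General: s(n) = A·(2)^n - 4.
Apply s(0) = -4: A - 4 = -4 ⇒ A = 0.
So s(n) = -4.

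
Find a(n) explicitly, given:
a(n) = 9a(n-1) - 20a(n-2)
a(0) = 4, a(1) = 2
Characteristic equation: x² - 9x + 20 = 0, which factors as (x - (5))(x - (4)) = 0.
Roots r₁ = 5, r₂ = 4 (distinct).
General solution: a(n) = A·(5)^n + B·(4)^n.
From a(0) = 4: A + B = 4.
From a(1) = 2: 5A + 4B = 2.
Solving: A = -14, B = 18.
So a(n) = 18 \cdot 4^{n} - 14 \cdot 5^{n}.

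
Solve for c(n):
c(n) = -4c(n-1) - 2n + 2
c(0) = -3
First-order linear with linear forcing.
Homogeneous solution: c_h(n) = A·(-4)^n.
Try particular c_p(n) = pn + q. Substituting:
  pn + q = -4(p(n-1) + q) - 2n + 2.
Matching the n-coefficient: p = -4p - 2 ⇒ p = - \frac{2}{5}.
Matching constants: q = 4p - 4q + 2 ⇒ q = \frac{2}{25}.
General: c(n) = A·(-4)^n - \frac{2 n}{5} + \frac{2}{25}.
Apply c(0) = -3: A + \frac{2}{25} = -3 ⇒ A = - \frac{77}{25}.
So c(n) = - \frac{77 \left(-4\right)^{n}}{25} - \frac{2 n}{5} + \frac{2}{25}.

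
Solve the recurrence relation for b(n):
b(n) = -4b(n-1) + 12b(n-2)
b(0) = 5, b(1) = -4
Characteristic equation: x² + 4x - 12 = 0, which factors as (x - (-6))(x - (2)) = 0.
Roots r₁ = -6, r₂ = 2 (distinct).
General solution: b(n) = A·(-6)^n + B·(2)^n.
From b(0) = 5: A + B = 5.
From b(1) = -4: -6A + 2B = -4.
Solving: A = \frac{7}{4}, B = \frac{13}{4}.
So b(n) = \frac{7 \left(-6\right)^{n}}{4} + \frac{13 \cdot 2^{n}}{4}.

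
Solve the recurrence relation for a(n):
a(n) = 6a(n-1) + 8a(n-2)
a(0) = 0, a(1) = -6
Characteristic equation: x² - 6x - 8 = 0.
Discriminant Δ = (6)² + 4·(8) = 68.
Roots r₁,₂ = (6 ± √68)/2, so r₁ = 3 + \sqrt{17}, r₂ = 3 - \sqrt{17}.
General solution: a(n) = A·r₁^n + B·r₂^n.
From the initial conditions, A + B = 0 and r₁A + r₂B = -6.
Since r₁ - r₂ = √68: A = (-6 - (0)r₂)/√68 = - \frac{3 \sqrt{17}}{17}, and B = 0 - A = \frac{3 \sqrt{17}}{17}.
So a(n) = \left(- \frac{3 \sqrt{17}}{17}\right)\left(3 + \sqrt{17}\right)^n + \left(\frac{3 \sqrt{17}}{17}\right)\left(3 - \sqrt{17}\right)^n.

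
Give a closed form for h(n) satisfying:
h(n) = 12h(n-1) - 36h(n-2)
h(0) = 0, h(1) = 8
Characteristic equation: x² - 12x + 36 = 0, which is (x - (6))².
Repeated root r = 6.
General solution: h(n) = (A + Bn)·(6)^n.
From h(0) = 0: A = 0.
From h(1) = 8: (A + B)·(6) = 8 ⇒ B = \frac{4}{3}.
So h(n) = \left(\frac{4 n}{3}\right) \cdot (6)^n.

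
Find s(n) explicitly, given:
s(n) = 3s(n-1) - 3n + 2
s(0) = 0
First-order linear with linear forcing.
Homogeneous solution: s_h(n) = A·(3)^n.
Try particular s_p(n) = pn + q. Substituting:
  pn + q = 3(p(n-1) + q) - 3n + 2.
Matching the n-coefficient: p = 3p - 3 ⇒ p = \frac{3}{2}.
Matching constants: q = -3p + 3q + 2 ⇒ q = \frac{5}{4}.
General: s(n) = A·(3)^n + \frac{3 n}{2} + \frac{5}{4}.
Apply s(0) = 0: A + \frac{5}{4} = 0 ⇒ A = - \frac{5}{4}.
So s(n) = - \frac{5 \cdot 3^{n}}{4} + \frac{3 n}{2} + \frac{5}{4}.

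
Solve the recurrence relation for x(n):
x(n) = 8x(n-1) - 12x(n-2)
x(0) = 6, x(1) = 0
Characteristic equation: x² - 8x + 12 = 0, which factors as (x - (2))(x - (6)) = 0.
Roots r₁ = 2, r₂ = 6 (distinct).
General solution: x(n) = A·(2)^n + B·(6)^n.
From x(0) = 6: A + B = 6.
From x(1) = 0: 2A + 6B = 0.
Solving: A = 9, B = -3.
So x(n) = 9 \cdot 2^{n} - 3 \cdot 6^{n}.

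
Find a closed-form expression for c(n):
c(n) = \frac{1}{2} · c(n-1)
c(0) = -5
Pure geometric recurrence with ratio \frac{1}{2}.
By induction c(n) = c(0) · (\frac{1}{2})^n = - 5 \cdot 2^{- n}.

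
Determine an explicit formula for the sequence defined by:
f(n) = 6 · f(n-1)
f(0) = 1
Pure geometric recurrence with ratio 6.
By induction f(n) = f(0) · (6)^n = 6^{n}.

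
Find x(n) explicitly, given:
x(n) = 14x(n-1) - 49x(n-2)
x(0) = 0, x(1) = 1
Characteristic equation: x² - 14x + 49 = 0, which is (x - (7))².
Repeated root r = 7.
General solution: x(n) = (A + Bn)·(7)^n.
From x(0) = 0: A = 0.
From x(1) = 1: (A + B)·(7) = 1 ⇒ B = \frac{1}{7}.
So x(n) = \left(\frac{n}{7}\right) \cdot (7)^n.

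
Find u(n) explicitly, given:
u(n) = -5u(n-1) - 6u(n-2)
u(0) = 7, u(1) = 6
Characteristic equation: x² + 5x + 6 = 0, which factors as (x - (-2))(x - (-3)) = 0.
Roots r₁ = -2, r₂ = -3 (distinct).
General solution: u(n) = A·(-2)^n + B·(-3)^n.
From u(0) = 7: A + B = 7.
From u(1) = 6: -2A - 3B = 6.
Solving: A = 27, B = -20.
So u(n) = 27 \left(-2\right)^{n} - 20 \left(-3\right)^{n}.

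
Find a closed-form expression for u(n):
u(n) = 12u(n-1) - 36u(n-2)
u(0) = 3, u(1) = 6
Characteristic equation: x² - 12x + 36 = 0, which is (x - (6))².
Repeated root r = 6.
General solution: u(n) = (A + Bn)·(6)^n.
From u(0) = 3: A = 3.
From u(1) = 6: (A + B)·(6) = 6 ⇒ B = -2.
So u(n) = \left(3 - 2 n\right) \cdot (6)^n.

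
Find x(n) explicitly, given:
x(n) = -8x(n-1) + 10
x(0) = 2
First-order linear non-homogeneous.
Homogeneous solution: x_h(n) = A·(-8)^n.
Try constant particular solution x_p = K: K = -8K + 10 ⇒ K = \frac{10}{9}.
General: x(n) = A·(-8)^n + \frac{10}{9}.
Apply x(0) = 2: A + \frac{10}{9} = 2 ⇒ A = \frac{8}{9}.
So x(n) = \frac{8 \left(-8\right)^{n}}{9} + \frac{10}{9}.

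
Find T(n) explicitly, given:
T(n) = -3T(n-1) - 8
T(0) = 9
First-order linear non-homogeneous.
Homogeneous solution: T_h(n) = A·(-3)^n.
Try constant particular solution T_p = K: K = -3K - 8 ⇒ K = -2.
General: T(n) = A·(-3)^n - 2.
Apply T(0) = 9: A - 2 = 9 ⇒ A = 11.
So T(n) = 11 \left(-3\right)^{n} - 2.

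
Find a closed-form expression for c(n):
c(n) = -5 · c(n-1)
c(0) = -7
Pure geometric recurrence with ratio -5.
By induction c(n) = c(0) · (-5)^n = - 7 \left(-5\right)^{n}.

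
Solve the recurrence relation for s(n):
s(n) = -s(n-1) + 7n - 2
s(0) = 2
First-order linear with linear forcing.
Homogeneous solution: s_h(n) = A·(-1)^n.
Try particular s_p(n) = pn + q. Substituting:
  pn + q = -(p(n-1) + q) + 7n - 2.
Matching the n-coefficient: p = -p + 7 ⇒ p = \frac{7}{2}.
Matching constants: q = p - q - 2 ⇒ q = \frac{3}{4}.
General: s(n) = A·(-1)^n + \frac{7 n}{2} + \frac{3}{4}.
Apply s(0) = 2: A + \frac{3}{4} = 2 ⇒ A = \frac{5}{4}.
So s(n) = \frac{5 \left(-1\right)^{n}}{4} + \frac{7 n}{2} + \frac{3}{4}.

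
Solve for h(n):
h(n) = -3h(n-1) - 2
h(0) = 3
First-order linear non-homogeneous.
Homogeneous solution: h_h(n) = A·(-3)^n.
Try constant particular solution h_p = K: K = -3K - 2 ⇒ K = - \frac{1}{2}.
General: h(n) = A·(-3)^n - \frac{1}{2}.
Apply h(0) = 3: A - \frac{1}{2} = 3 ⇒ A = \frac{7}{2}.
So h(n) = \frac{7 \left(-3\right)^{n}}{2} - \frac{1}{2}.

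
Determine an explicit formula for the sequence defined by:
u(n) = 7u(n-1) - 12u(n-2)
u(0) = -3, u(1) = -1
Characteristic equation: x² - 7x + 12 = 0, which factors as (x - (3))(x - (4)) = 0.
Roots r₁ = 3, r₂ = 4 (distinct).
General solution: u(n) = A·(3)^n + B·(4)^n.
From u(0) = -3: A + B = -3.
From u(1) = -1: 3A + 4B = -1.
Solving: A = -11, B = 8.
So u(n) = - 11 \cdot 3^{n} + 8 \cdot 4^{n}.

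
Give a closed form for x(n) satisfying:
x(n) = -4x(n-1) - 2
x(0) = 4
First-order linear non-homogeneous.
Homogeneous solution: x_h(n) = A·(-4)^n.
Try constant particular solution x_p = K: K = -4K - 2 ⇒ K = - \frac{2}{5}.
General: x(n) = A·(-4)^n - \frac{2}{5}.
Apply x(0) = 4: A - \frac{2}{5} = 4 ⇒ A = \frac{22}{5}.
So x(n) = \frac{22 \left(-4\right)^{n}}{5} - \frac{2}{5}.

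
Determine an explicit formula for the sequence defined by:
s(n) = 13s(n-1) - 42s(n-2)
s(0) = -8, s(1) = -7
Characteristic equation: x² - 13x + 42 = 0, which factors as (x - (7))(x - (6)) = 0.
Roots r₁ = 7, r₂ = 6 (distinct).
General solution: s(n) = A·(7)^n + B·(6)^n.
From s(0) = -8: A + B = -8.
From s(1) = -7: 7A + 6B = -7.
Solving: A = 41, B = -49.
So s(n) = - 49 \cdot 6^{n} + 41 \cdot 7^{n}.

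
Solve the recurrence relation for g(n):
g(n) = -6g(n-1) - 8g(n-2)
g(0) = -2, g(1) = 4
Characteristic equation: x² + 6x + 8 = 0, which factors as (x - (-4))(x - (-2)) = 0.
Roots r₁ = -4, r₂ = -2 (distinct).
General solution: g(n) = A·(-4)^n + B·(-2)^n.
From g(0) = -2: A + B = -2.
From g(1) = 4: -4A - 2B = 4.
Solving: A = 0, B = -2.
So g(n) = - 2 \left(-2\right)^{n}.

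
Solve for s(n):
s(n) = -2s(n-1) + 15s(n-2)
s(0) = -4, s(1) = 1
Characteristic equation: x² + 2x - 15 = 0, which factors as (x - (3))(x - (-5)) = 0.
Roots r₁ = 3, r₂ = -5 (distinct).
General solution: s(n) = A·(3)^n + B·(-5)^n.
From s(0) = -4: A + B = -4.
From s(1) = 1: 3A - 5B = 1.
Solving: A = - \frac{19}{8}, B = - \frac{13}{8}.
So s(n) = - \frac{13 \left(-5\right)^{n}}{8} - \frac{19 \cdot 3^{n}}{8}.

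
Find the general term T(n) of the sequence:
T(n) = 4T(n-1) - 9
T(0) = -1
First-order linear non-homogeneous.
Homogeneous solution: T_h(n) = A·(4)^n.
Try constant particular solution T_p = K: K = 4K - 9 ⇒ K = 3.
General: T(n) = A·(4)^n + 3.
Apply T(0) = -1: A + 3 = -1 ⇒ A = -4.
So T(n) = 3 - 4 \cdot 4^{n}.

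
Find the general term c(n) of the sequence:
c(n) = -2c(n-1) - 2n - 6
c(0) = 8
First-order linear with linear forcing.
Homogeneous solution: c_h(n) = A·(-2)^n.
Try particular c_p(n) = pn + q. Substituting:
  pn + q = -2(p(n-1) + q) - 2n - 6.
Matching the n-coefficient: p = -2p - 2 ⇒ p = - \frac{2}{3}.
Matching constants: q = 2p - 2q - 6 ⇒ q = - \frac{22}{9}.
General: c(n) = A·(-2)^n - \frac{2 n}{3} - \frac{22}{9}.
Apply c(0) = 8: A - \frac{22}{9} = 8 ⇒ A = \frac{94}{9}.
So c(n) = \frac{94 \left(-2\right)^{n}}{9} - \frac{2 n}{3} - \frac{22}{9}.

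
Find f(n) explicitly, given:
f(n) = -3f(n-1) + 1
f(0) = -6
First-order linear non-homogeneous.
Homogeneous solution: f_h(n) = A·(-3)^n.
Try constant particular solution f_p = K: K = -3K + 1 ⇒ K = \frac{1}{4}.
General: f(n) = A·(-3)^n + \frac{1}{4}.
Apply f(0) = -6: A + \frac{1}{4} = -6 ⇒ A = - \frac{25}{4}.
So f(n) = \frac{1}{4} - \frac{25 \left(-3\right)^{n}}{4}.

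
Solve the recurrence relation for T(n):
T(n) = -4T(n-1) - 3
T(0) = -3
First-order linear non-homogeneous.
Homogeneous solution: T_h(n) = A·(-4)^n.
Try constant particular solution T_p = K: K = -4K - 3 ⇒ K = - \frac{3}{5}.
General: T(n) = A·(-4)^n - \frac{3}{5}.
Apply T(0) = -3: A - \frac{3}{5} = -3 ⇒ A = - \frac{12}{5}.
So T(n) = - \frac{12 \left(-4\right)^{n}}{5} - \frac{3}{5}.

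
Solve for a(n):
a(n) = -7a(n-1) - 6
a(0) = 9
First-order linear non-homogeneous.
Homogeneous solution: a_h(n) = A·(-7)^n.
Try constant particular solution a_p = K: K = -7K - 6 ⇒ K = - \frac{3}{4}.
General: a(n) = A·(-7)^n - \frac{3}{4}.
Apply a(0) = 9: A - \frac{3}{4} = 9 ⇒ A = \frac{39}{4}.
So a(n) = \frac{39 \left(-7\right)^{n}}{4} - \frac{3}{4}.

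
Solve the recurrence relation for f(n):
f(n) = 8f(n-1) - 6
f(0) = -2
First-order linear non-homogeneous.
Homogeneous solution: f_h(n) = A·(8)^n.
Try constant particular solution f_p = K: K = 8K - 6 ⇒ K = \frac{6}{7}.
General: f(n) = A·(8)^n + \frac{6}{7}.
Apply f(0) = -2: A + \frac{6}{7} = -2 ⇒ A = - \frac{20}{7}.
So f(n) = \frac{6}{7} - \frac{20 \cdot 8^{n}}{7}.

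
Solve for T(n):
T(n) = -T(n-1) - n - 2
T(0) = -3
First-order linear with linear forcing.
Homogeneous solution: T_h(n) = A·(-1)^n.
Try particular T_p(n) = pn + q. Substituting:
  pn + q = -(p(n-1) + q) - n - 2.
Matching the n-coefficient: p = -p - 1 ⇒ p = - \frac{1}{2}.
Matching constants: q = p - q - 2 ⇒ q = - \frac{5}{4}.
General: T(n) = A·(-1)^n - \frac{n}{2} - \frac{5}{4}.
Apply T(0) = -3: A - \frac{5}{4} = -3 ⇒ A = - \frac{7}{4}.
So T(n) = - \frac{7 \left(-1\right)^{n}}{4} - \frac{n}{2} - \frac{5}{4}.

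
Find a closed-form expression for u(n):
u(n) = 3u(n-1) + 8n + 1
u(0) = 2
First-order linear with linear forcing.
Homogeneous solution: u_h(n) = A·(3)^n.
Try particular u_p(n) = pn + q. Substituting:
  pn + q = 3(p(n-1) + q) + 8n + 1.
Matching the n-coefficient: p = 3p + 8 ⇒ p = -4.
Matching constants: q = -3p + 3q + 1 ⇒ q = - \frac{13}{2}.
General: u(n) = A·(3)^n - 4 n - \frac{13}{2}.
Apply u(0) = 2: A - \frac{13}{2} = 2 ⇒ A = \frac{17}{2}.
So u(n) = \frac{17 \cdot 3^{n}}{2} - 4 n - \frac{13}{2}.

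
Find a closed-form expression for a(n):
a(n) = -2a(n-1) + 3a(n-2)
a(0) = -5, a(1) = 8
Characteristic equation: x² + 2x - 3 = 0, which factors as (x - (1))(x - (-3)) = 0.
Roots r₁ = 1, r₂ = -3 (distinct).
General solution: a(n) = A·(1)^n + B·(-3)^n.
From a(0) = -5: A + B = -5.
From a(1) = 8: A - 3B = 8.
Solving: A = - \frac{7}{4}, B = - \frac{13}{4}.
So a(n) = - \frac{13 \left(-3\right)^{n}}{4} - \frac{7}{4}.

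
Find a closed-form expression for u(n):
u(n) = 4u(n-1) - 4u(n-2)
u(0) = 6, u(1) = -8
Characteristic equation: x² - 4x + 4 = 0, which is (x - (2))².
Repeated root r = 2.
General solution: u(n) = (A + Bn)·(2)^n.
From u(0) = 6: A = 6.
From u(1) = -8: (A + B)·(2) = -8 ⇒ B = -10.
So u(n) = \left(6 - 10 n\right) \cdot (2)^n.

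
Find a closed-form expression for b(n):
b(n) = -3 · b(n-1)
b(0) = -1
Pure geometric recurrence with ratio -3.
By induction b(n) = b(0) · (-3)^n = - \left(-3\right)^{n}.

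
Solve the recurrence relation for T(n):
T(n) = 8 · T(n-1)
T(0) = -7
Pure geometric recurrence with ratio 8.
By induction T(n) = T(0) · (8)^n = - 7 \cdot 8^{n}.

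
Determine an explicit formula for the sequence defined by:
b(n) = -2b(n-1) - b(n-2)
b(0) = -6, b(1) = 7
Characteristic equation: x² + 2x + 1 = 0, which is (x - (-1))².
Repeated root r = -1.
General solution: b(n) = (A + Bn)·(-1)^n.
From b(0) = -6: A = -6.
From b(1) = 7: (A + B)·(-1) = 7 ⇒ B = -1.
So b(n) = \left(- n - 6\right) \cdot (-1)^n.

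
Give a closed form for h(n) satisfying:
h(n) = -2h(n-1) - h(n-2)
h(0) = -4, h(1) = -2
Characteristic equation: x² + 2x + 1 = 0, which is (x - (-1))².
Repeated root r = -1.
General solution: h(n) = (A + Bn)·(-1)^n.
From h(0) = -4: A = -4.
From h(1) = -2: (A + B)·(-1) = -2 ⇒ B = 6.
So h(n) = \left(6 n - 4\right) \cdot (-1)^n.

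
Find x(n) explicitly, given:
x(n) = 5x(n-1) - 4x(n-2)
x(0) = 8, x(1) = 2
Characteristic equation: x² - 5x + 4 = 0, which factors as (x - (1))(x - (4)) = 0.
Roots r₁ = 1, r₂ = 4 (distinct).
General solution: x(n) = A·(1)^n + B·(4)^n.
From x(0) = 8: A + B = 8.
From x(1) = 2: A + 4B = 2.
Solving: A = 10, B = -2.
So x(n) = 10 - 2 \cdot 4^{n}.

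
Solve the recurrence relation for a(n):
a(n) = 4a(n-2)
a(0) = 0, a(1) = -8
Characteristic equation: x² - 4 = 0, which factors as (x - (2))(x - (-2)) = 0.
Roots r₁ = 2, r₂ = -2 (distinct).
General solution: a(n) = A·(2)^n + B·(-2)^n.
From a(0) = 0: A + B = 0.
From a(1) = -8: 2A - 2B = -8.
Solving: A = -2, B = 2.
So a(n) = 2 \left(-2\right)^{n} - 2 \cdot 2^{n}.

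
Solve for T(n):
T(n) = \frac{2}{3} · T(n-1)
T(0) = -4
Pure geometric recurrence with ratio \frac{2}{3}.
By induction T(n) = T(0) · (\frac{2}{3})^n = - 4 \left(\frac{2}{3}\right)^{n}.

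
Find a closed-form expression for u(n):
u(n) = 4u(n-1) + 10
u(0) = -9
First-order linear non-homogeneous.
Homogeneous solution: u_h(n) = A·(4)^n.
Try constant particular solution u_p = K: K = 4K + 10 ⇒ K = - \frac{10}{3}.
General: u(n) = A·(4)^n - \frac{10}{3}.
Apply u(0) = -9: A - \frac{10}{3} = -9 ⇒ A = - \frac{17}{3}.
So u(n) = - \frac{17 \cdot 4^{n}}{3} - \frac{10}{3}.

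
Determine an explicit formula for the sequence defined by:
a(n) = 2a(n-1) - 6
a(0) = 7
First-order linear non-homogeneous.
Homogeneous solution: a_h(n) = A·(2)^n.
Try constant particular solution a_p = K: K = 2K - 6 ⇒ K = 6.
General: a(n) = A·(2)^n + 6.
Apply a(0) = 7: A + 6 = 7 ⇒ A = 1.
So a(n) = 2^{n} + 6.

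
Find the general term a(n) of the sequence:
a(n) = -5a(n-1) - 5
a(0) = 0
First-order linear non-homogeneous.
Homogeneous solution: a_h(n) = A·(-5)^n.
Try constant particular solution a_p = K: K = -5K - 5 ⇒ K = - \frac{5}{6}.
General: a(n) = A·(-5)^n - \frac{5}{6}.
Apply a(0) = 0: A - \frac{5}{6} = 0 ⇒ A = \frac{5}{6}.
So a(n) = \frac{5 \left(-5\right)^{n}}{6} - \frac{5}{6}.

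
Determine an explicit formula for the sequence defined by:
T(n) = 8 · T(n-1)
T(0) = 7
Pure geometric recurrence with ratio 8.
By induction T(n) = T(0) · (8)^n = 7 \cdot 8^{n}.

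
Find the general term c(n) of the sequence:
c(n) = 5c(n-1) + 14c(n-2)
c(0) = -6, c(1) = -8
Characteristic equation: x² - 5x - 14 = 0, which factors as (x - (-2))(x - (7)) = 0.
Roots r₁ = -2, r₂ = 7 (distinct).
General solution: c(n) = A·(-2)^n + B·(7)^n.
From c(0) = -6: A + B = -6.
From c(1) = -8: -2A + 7B = -8.
Solving: A = - \frac{34}{9}, B = - \frac{20}{9}.
So c(n) = - \frac{34 \left(-2\right)^{n}}{9} - \frac{20 \cdot 7^{n}}{9}.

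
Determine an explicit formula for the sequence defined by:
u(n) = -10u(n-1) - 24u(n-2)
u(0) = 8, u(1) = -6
Characteristic equation: x² + 10x + 24 = 0, which factors as (x - (-4))(x - (-6)) = 0.
Roots r₁ = -4, r₂ = -6 (distinct).
General solution: u(n) = A·(-4)^n + B·(-6)^n.
From u(0) = 8: A + B = 8.
From u(1) = -6: -4A - 6B = -6.
Solving: A = 21, B = -13.
So u(n) = 21 \left(-4\right)^{n} - 13 \left(-6\right)^{n}.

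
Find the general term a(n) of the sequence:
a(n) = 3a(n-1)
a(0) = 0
This is a homogeneous first-order recurrence with ratio 3.
By induction a(n) = a(0) · (3)^n = 0.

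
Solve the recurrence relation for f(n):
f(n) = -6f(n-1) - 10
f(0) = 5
First-order linear non-homogeneous.
Homogeneous solution: f_h(n) = A·(-6)^n.
Try constant particular solution f_p = K: K = -6K - 10 ⇒ K = - \frac{10}{7}.
General: f(n) = A·(-6)^n - \frac{10}{7}.
Apply f(0) = 5: A - \frac{10}{7} = 5 ⇒ A = \frac{45}{7}.
So f(n) = \frac{45 \left(-6\right)^{n}}{7} - \frac{10}{7}.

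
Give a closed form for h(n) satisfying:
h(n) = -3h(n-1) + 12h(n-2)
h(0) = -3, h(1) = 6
Characteristic equation: x² + 3x - 12 = 0.
Discriminant Δ = (-3)² + 4·(12) = 57.
Roots r₁,₂ = (-3 ± √57)/2, so r₁ = - \frac{3}{2} + \frac{\sqrt{57}}{2}, r₂ = - \frac{\sqrt{57}}{2} - \frac{3}{2}.
General solution: h(n) = A·r₁^n + B·r₂^n.
From the initial conditions, A + B = -3 and r₁A + r₂B = 6.
Since r₁ - r₂ = √57: A = (6 - (-3)r₂)/√57 = - \frac{3}{2} + \frac{\sqrt{57}}{38}, and B = -3 - A = - \frac{3}{2} - \frac{\sqrt{57}}{38}.
So h(n) = \left(- \frac{3}{2} + \frac{\sqrt{57}}{38}\right)\left(- \frac{3}{2} + \frac{\sqrt{57}}{2}\right)^n + \left(- \frac{3}{2} - \frac{\sqrt{57}}{38}\right)\left(- \frac{\sqrt{57}}{2} - \frac{3}{2}\right)^n.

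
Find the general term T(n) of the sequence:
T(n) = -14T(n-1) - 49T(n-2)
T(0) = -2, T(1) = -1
Characteristic equation: x² + 14x + 49 = 0, which is (x - (-7))².
Repeated root r = -7.
General solution: T(n) = (A + Bn)·(-7)^n.
From T(0) = -2: A = -2.
From T(1) = -1: (A + B)·(-7) = -1 ⇒ B = \frac{15}{7}.
So T(n) = \left(\frac{15 n}{7} - 2\right) \cdot (-7)^n.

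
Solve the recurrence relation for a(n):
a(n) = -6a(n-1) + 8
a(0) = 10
First-order linear non-homogeneous.
Homogeneous solution: a_h(n) = A·(-6)^n.
Try constant particular solution a_p = K: K = -6K + 8 ⇒ K = \frac{8}{7}.
General: a(n) = A·(-6)^n + \frac{8}{7}.
Apply a(0) = 10: A + \frac{8}{7} = 10 ⇒ A = \frac{62}{7}.
So a(n) = \frac{62 \left(-6\right)^{n}}{7} + \frac{8}{7}.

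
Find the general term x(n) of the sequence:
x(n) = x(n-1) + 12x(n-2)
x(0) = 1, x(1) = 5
Characteristic equation: x² - x - 12 = 0, which factors as (x - (-3))(x - (4)) = 0.
Roots r₁ = -3, r₂ = 4 (distinct).
General solution: x(n) = A·(-3)^n + B·(4)^n.
From x(0) = 1: A + B = 1.
From x(1) = 5: -3A + 4B = 5.
Solving: A = - \frac{1}{7}, B = \frac{8}{7}.
So x(n) = - \frac{\left(-3\right)^{n}}{7} + \frac{8 \cdot 4^{n}}{7}.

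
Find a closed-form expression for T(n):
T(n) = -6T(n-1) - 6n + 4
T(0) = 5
First-order linear with linear forcing.
Homogeneous solution: T_h(n) = A·(-6)^n.
Try particular T_p(n) = pn + q. Substituting:
  pn + q = -6(p(n-1) + q) - 6n + 4.
Matching the n-coefficient: p = -6p - 6 ⇒ p = - \frac{6}{7}.
Matching constants: q = 6p - 6q + 4 ⇒ q = - \frac{8}{49}.
General: T(n) = A·(-6)^n - \frac{6 n}{7} - \frac{8}{49}.
Apply T(0) = 5: A - \frac{8}{49} = 5 ⇒ A = \frac{253}{49}.
So T(n) = \frac{253 \left(-6\right)^{n}}{49} - \frac{6 n}{7} - \frac{8}{49}.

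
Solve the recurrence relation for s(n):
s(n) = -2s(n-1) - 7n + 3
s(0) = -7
First-order linear with linear forcing.
Homogeneous solution: s_h(n) = A·(-2)^n.
Try particular s_p(n) = pn + q. Substituting:
  pn + q = -2(p(n-1) + q) - 7n + 3.
Matching the n-coefficient: p = -2p - 7 ⇒ p = - \frac{7}{3}.
Matching constants: q = 2p - 2q + 3 ⇒ q = - \frac{5}{9}.
General: s(n) = A·(-2)^n - \frac{7 n}{3} - \frac{5}{9}.
Apply s(0) = -7: A - \frac{5}{9} = -7 ⇒ A = - \frac{58}{9}.
So s(n) = - \frac{58 \left(-2\right)^{n}}{9} - \frac{7 n}{3} - \frac{5}{9}.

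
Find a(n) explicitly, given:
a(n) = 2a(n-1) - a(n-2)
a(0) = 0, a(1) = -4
Characteristic equation: x² - 2x + 1 = 0, which is (x - (1))².
Repeated root r = 1.
General solution: a(n) = (A + Bn)·(1)^n.
From a(0) = 0: A = 0.
From a(1) = -4: (A + B)·(1) = -4 ⇒ B = -4.
So a(n) = \left(- 4 n\right) \cdot (1)^n.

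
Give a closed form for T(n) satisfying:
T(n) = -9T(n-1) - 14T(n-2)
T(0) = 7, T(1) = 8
Characteristic equation: x² + 9x + 14 = 0, which factors as (x - (-7))(x - (-2)) = 0.
Roots r₁ = -7, r₂ = -2 (distinct).
General solution: T(n) = A·(-7)^n + B·(-2)^n.
From T(0) = 7: A + B = 7.
From T(1) = 8: -7A - 2B = 8.
Solving: A = - \frac{22}{5}, B = \frac{57}{5}.
So T(n) = \frac{57 \left(-2\right)^{n}}{5} - \frac{22 \left(-7\right)^{n}}{5}.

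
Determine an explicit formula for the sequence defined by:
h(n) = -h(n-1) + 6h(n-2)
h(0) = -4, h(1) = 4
Characteristic equation: x² + x - 6 = 0, which factors as (x - (-3))(x - (2)) = 0.
Roots r₁ = -3, r₂ = 2 (distinct).
General solution: h(n) = A·(-3)^n + B·(2)^n.
From h(0) = -4: A + B = -4.
From h(1) = 4: -3A + 2B = 4.
Solving: A = - \frac{12}{5}, B = - \frac{8}{5}.
So h(n) = - \frac{12 \left(-3\right)^{n}}{5} - \frac{8 \cdot 2^{n}}{5}.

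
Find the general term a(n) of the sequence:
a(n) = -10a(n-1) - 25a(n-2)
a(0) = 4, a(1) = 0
Characteristic equation: x² + 10x + 25 = 0, which is (x - (-5))².
Repeated root r = -5.
General solution: a(n) = (A + Bn)·(-5)^n.
From a(0) = 4: A = 4.
From a(1) = 0: (A + B)·(-5) = 0 ⇒ B = -4.
So a(n) = \left(4 - 4 n\right) \cdot (-5)^n.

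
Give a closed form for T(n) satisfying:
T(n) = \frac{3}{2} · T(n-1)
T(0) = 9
Pure geometric recurrence with ratio \frac{3}{2}.
By induction T(n) = T(0) · (\frac{3}{2})^n = 9 \left(\frac{3}{2}\right)^{n}.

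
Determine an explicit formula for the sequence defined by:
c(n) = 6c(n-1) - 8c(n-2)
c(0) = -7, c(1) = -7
Characteristic equation: x² - 6x + 8 = 0, which factors as (x - (4))(x - (2)) = 0.
Roots r₁ = 4, r₂ = 2 (distinct).
General solution: c(n) = A·(4)^n + B·(2)^n.
From c(0) = -7: A + B = -7.
From c(1) = -7: 4A + 2B = -7.
Solving: A = \frac{7}{2}, B = - \frac{21}{2}.
So c(n) = - \frac{21 \cdot 2^{n}}{2} + \frac{7 \cdot 4^{n}}{2}.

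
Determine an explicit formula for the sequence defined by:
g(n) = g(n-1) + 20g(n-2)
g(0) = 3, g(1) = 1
Characteristic equation: x² - x - 20 = 0, which factors as (x - (5))(x - (-4)) = 0.
Roots r₁ = 5, r₂ = -4 (distinct).
General solution: g(n) = A·(5)^n + B·(-4)^n.
From g(0) = 3: A + B = 3.
From g(1) = 1: 5A - 4B = 1.
Solving: A = \frac{13}{9}, B = \frac{14}{9}.
So g(n) = \frac{14 \left(-4\right)^{n}}{9} + \frac{13 \cdot 5^{n}}{9}.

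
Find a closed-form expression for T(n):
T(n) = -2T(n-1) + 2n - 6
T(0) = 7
First-order linear with linear forcing.
Homogeneous solution: T_h(n) = A·(-2)^n.
Try particular T_p(n) = pn + q. Substituting:
  pn + q = -2(p(n-1) + q) + 2n - 6.
Matching the n-coefficient: p = -2p + 2 ⇒ p = \frac{2}{3}.
Matching constants: q = 2p - 2q - 6 ⇒ q = - \frac{14}{9}.
General: T(n) = A·(-2)^n + \frac{2 n}{3} - \frac{14}{9}.
Apply T(0) = 7: A - \frac{14}{9} = 7 ⇒ A = \frac{77}{9}.
So T(n) = \frac{77 \left(-2\right)^{n}}{9} + \frac{2 n}{3} - \frac{14}{9}.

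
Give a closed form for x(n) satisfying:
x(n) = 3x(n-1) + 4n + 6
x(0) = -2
First-order linear with linear forcing.
Homogeneous solution: x_h(n) = A·(3)^n.
Try particular x_p(n) = pn + q. Substituting:
  pn + q = 3(p(n-1) + q) + 4n + 6.
Matching the n-coefficient: p = 3p + 4 ⇒ p = -2.
Matching constants: q = -3p + 3q + 6 ⇒ q = -6.
General: x(n) = A·(3)^n - 2 n - 6.
Apply x(0) = -2: A - 6 = -2 ⇒ A = 4.
So x(n) = 4 \cdot 3^{n} - 2 n - 6.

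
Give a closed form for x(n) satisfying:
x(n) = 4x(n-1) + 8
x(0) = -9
First-order linear non-homogeneous.
Homogeneous solution: x_h(n) = A·(4)^n.
Try constant particular solution x_p = K: K = 4K + 8 ⇒ K = - \frac{8}{3}.
General: x(n) = A·(4)^n - \frac{8}{3}.
Apply x(0) = -9: A - \frac{8}{3} = -9 ⇒ A = - \frac{19}{3}.
So x(n) = - \frac{19 \cdot 4^{n}}{3} - \frac{8}{3}.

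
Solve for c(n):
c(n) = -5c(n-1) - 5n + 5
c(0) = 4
First-order linear with linear forcing.
Homogeneous solution: c_h(n) = A·(-5)^n.
Try particular c_p(n) = pn + q. Substituting:
  pn + q = -5(p(n-1) + q) - 5n + 5.
Matching the n-coefficient: p = -5p - 5 ⇒ p = - \frac{5}{6}.
Matching constants: q = 5p - 5q + 5 ⇒ q = \frac{5}{36}.
General: c(n) = A·(-5)^n - \frac{5 n}{6} + \frac{5}{36}.
Apply c(0) = 4: A + \frac{5}{36} = 4 ⇒ A = \frac{139}{36}.
So c(n) = \frac{139 \left(-5\right)^{n}}{36} - \frac{5 n}{6} + \frac{5}{36}.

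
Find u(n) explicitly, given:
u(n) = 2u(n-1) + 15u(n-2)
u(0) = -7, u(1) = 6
Characteristic equation: x² - 2x - 15 = 0, which factors as (x - (-3))(x - (5)) = 0.
Roots r₁ = -3, r₂ = 5 (distinct).
General solution: u(n) = A·(-3)^n + B·(5)^n.
From u(0) = -7: A + B = -7.
From u(1) = 6: -3A + 5B = 6.
Solving: A = - \frac{41}{8}, B = - \frac{15}{8}.
So u(n) = - \frac{41 \left(-3\right)^{n}}{8} - \frac{15 \cdot 5^{n}}{8}.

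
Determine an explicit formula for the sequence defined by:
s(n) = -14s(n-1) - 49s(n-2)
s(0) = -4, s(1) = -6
Characteristic equation: x² + 14x + 49 = 0, which is (x - (-7))².
Repeated root r = -7.
General solution: s(n) = (A + Bn)·(-7)^n.
From s(0) = -4: A = -4.
From s(1) = -6: (A + B)·(-7) = -6 ⇒ B = \frac{34}{7}.
So s(n) = \left(\frac{34 n}{7} - 4\right) \cdot (-7)^n.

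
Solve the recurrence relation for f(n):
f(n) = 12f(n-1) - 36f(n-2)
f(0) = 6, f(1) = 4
Characteristic equation: x² - 12x + 36 = 0, which is (x - (6))².
Repeated root r = 6.
General solution: f(n) = (A + Bn)·(6)^n.
From f(0) = 6: A = 6.
From f(1) = 4: (A + B)·(6) = 4 ⇒ B = - \frac{16}{3}.
So f(n) = \left(6 - \frac{16 n}{3}\right) \cdot (6)^n.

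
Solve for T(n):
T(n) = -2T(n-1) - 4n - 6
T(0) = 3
First-order linear with linear forcing.
Homogeneous solution: T_h(n) = A·(-2)^n.
Try particular T_p(n) = pn + q. Substituting:
  pn + q = -2(p(n-1) + q) - 4n - 6.
Matching the n-coefficient: p = -2p - 4 ⇒ p = - \frac{4}{3}.
Matching constants: q = 2p - 2q - 6 ⇒ q = - \frac{26}{9}.
General: T(n) = A·(-2)^n - \frac{4 n}{3} - \frac{26}{9}.
Apply T(0) = 3: A - \frac{26}{9} = 3 ⇒ A = \frac{53}{9}.
So T(n) = \frac{53 \left(-2\right)^{n}}{9} - \frac{4 n}{3} - \frac{26}{9}.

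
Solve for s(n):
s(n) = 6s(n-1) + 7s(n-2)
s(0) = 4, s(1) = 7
Characteristic equation: x² - 6x - 7 = 0, which factors as (x - (7))(x - (-1)) = 0.
Roots r₁ = 7, r₂ = -1 (distinct).
General solution: s(n) = A·(7)^n + B·(-1)^n.
From s(0) = 4: A + B = 4.
From s(1) = 7: 7A - B = 7.
Solving: A = \frac{11}{8}, B = \frac{21}{8}.
So s(n) = \frac{21 \left(-1\right)^{n}}{8} + \frac{11 \cdot 7^{n}}{8}.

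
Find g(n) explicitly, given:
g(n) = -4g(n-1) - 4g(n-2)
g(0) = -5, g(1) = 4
Characteristic equation: x² + 4x + 4 = 0, which is (x - (-2))².
Repeated root r = -2.
General solution: g(n) = (A + Bn)·(-2)^n.
From g(0) = -5: A = -5.
From g(1) = 4: (A + B)·(-2) = 4 ⇒ B = 3.
So g(n) = \left(3 n - 5\right) \cdot (-2)^n.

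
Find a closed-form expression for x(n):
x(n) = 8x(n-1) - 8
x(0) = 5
First-order linear non-homogeneous.
Homogeneous solution: x_h(n) = A·(8)^n.
Try constant particular solution x_p = K: K = 8K - 8 ⇒ K = \frac{8}{7}.
General: x(n) = A·(8)^n + \frac{8}{7}.
Apply x(0) = 5: A + \frac{8}{7} = 5 ⇒ A = \frac{27}{7}.
So x(n) = \frac{27 \cdot 8^{n}}{7} + \frac{8}{7}.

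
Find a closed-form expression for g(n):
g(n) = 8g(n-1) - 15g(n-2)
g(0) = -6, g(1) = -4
Characteristic equation: x² - 8x + 15 = 0, which factors as (x - (3))(x - (5)) = 0.
Roots r₁ = 3, r₂ = 5 (distinct).
General solution: g(n) = A·(3)^n + B·(5)^n.
From g(0) = -6: A + B = -6.
From g(1) = -4: 3A + 5B = -4.
Solving: A = -13, B = 7.
So g(n) = - 13 \cdot 3^{n} + 7 \cdot 5^{n}.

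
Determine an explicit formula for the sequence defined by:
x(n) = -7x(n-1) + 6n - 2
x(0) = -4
First-order linear with linear forcing.
Homogeneous solution: x_h(n) = A·(-7)^n.
Try particular x_p(n) = pn + q. Substituting:
  pn + q = -7(p(n-1) + q) + 6n - 2.
Matching the n-coefficient: p = -7p + 6 ⇒ p = \frac{3}{4}.
Matching constants: q = 7p - 7q - 2 ⇒ q = \frac{13}{32}.
General: x(n) = A·(-7)^n + \frac{3 n}{4} + \frac{13}{32}.
Apply x(0) = -4: A + \frac{13}{32} = -4 ⇒ A = - \frac{141}{32}.
So x(n) = - \frac{141 \left(-7\right)^{n}}{32} + \frac{3 n}{4} + \frac{13}{32}.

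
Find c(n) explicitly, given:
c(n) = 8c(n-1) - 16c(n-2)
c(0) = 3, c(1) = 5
Characteristic equation: x² - 8x + 16 = 0, which is (x - (4))².
Repeated root r = 4.
General solution: c(n) = (A + Bn)·(4)^n.
From c(0) = 3: A = 3.
From c(1) = 5: (A + B)·(4) = 5 ⇒ B = - \frac{7}{4}.
So c(n) = \left(3 - \frac{7 n}{4}\right) \cdot (4)^n.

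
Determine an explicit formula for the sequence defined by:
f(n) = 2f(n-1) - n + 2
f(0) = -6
First-order linear with linear forcing.
Homogeneous solution: f_h(n) = A·(2)^n.
Try particular f_p(n) = pn + q. Substituting:
  pn + q = 2(p(n-1) + q) - n + 2.
Matching the n-coefficient: p = 2p - 1 ⇒ p = 1.
Matching constants: q = -2p + 2q + 2 ⇒ q = 0.
General: f(n) = A·(2)^n + n + 0.
Apply f(0) = -6: A + 0 = -6 ⇒ A = -6.
So f(n) = - 6 \cdot 2^{n} + n.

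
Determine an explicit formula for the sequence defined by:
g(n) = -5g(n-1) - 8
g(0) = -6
First-order linear non-homogeneous.
Homogeneous solution: g_h(n) = A·(-5)^n.
Try constant particular solution g_p = K: K = -5K - 8 ⇒ K = - \frac{4}{3}.
General: g(n) = A·(-5)^n - \frac{4}{3}.
Apply g(0) = -6: A - \frac{4}{3} = -6 ⇒ A = - \frac{14}{3}.
So g(n) = - \frac{14 \left(-5\right)^{n}}{3} - \frac{4}{3}.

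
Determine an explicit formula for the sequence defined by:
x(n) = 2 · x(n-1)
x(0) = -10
Pure geometric recurrence with ratio 2.
By induction x(n) = x(0) · (2)^n = - 10 \cdot 2^{n}.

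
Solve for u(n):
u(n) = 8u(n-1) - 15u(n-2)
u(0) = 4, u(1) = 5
Characteristic equation: x² - 8x + 15 = 0, which factors as (x - (5))(x - (3)) = 0.
Roots r₁ = 5, r₂ = 3 (distinct).
General solution: u(n) = A·(5)^n + B·(3)^n.
From u(0) = 4: A + B = 4.
From u(1) = 5: 5A + 3B = 5.
Solving: A = - \frac{7}{2}, B = \frac{15}{2}.
So u(n) = \frac{15 \cdot 3^{n}}{2} - \frac{7 \cdot 5^{n}}{2}.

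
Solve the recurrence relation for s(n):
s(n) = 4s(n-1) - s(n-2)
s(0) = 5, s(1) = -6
Characteristic equation: x² - 4x + 1 = 0.
Discriminant Δ = (4)² + 4·(-1) = 12.
Roots r₁,₂ = (4 ± √12)/2, so r₁ = \sqrt{3} + 2, r₂ = 2 - \sqrt{3}.
General solution: s(n) = A·r₁^n + B·r₂^n.
From the initial conditions, A + B = 5 and r₁A + r₂B = -6.
Since r₁ - r₂ = √12: A = (-6 - (5)r₂)/√12 = \frac{5}{2} - \frac{8 \sqrt{3}}{3}, and B = 5 - A = \frac{5}{2} + \frac{8 \sqrt{3}}{3}.
So s(n) = \left(\frac{5}{2} - \frac{8 \sqrt{3}}{3}\right)\left(\sqrt{3} + 2\right)^n + \left(\frac{5}{2} + \frac{8 \sqrt{3}}{3}\right)\left(2 - \sqrt{3}\right)^n.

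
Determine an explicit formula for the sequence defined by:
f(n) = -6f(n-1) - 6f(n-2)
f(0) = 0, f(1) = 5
Characteristic equation: x² + 6x + 6 = 0.
Discriminant Δ = (-6)² + 4·(-6) = 12.
Roots r₁,₂ = (-6 ± √12)/2, so r₁ = -3 + \sqrt{3}, r₂ = -3 - \sqrt{3}.
General solution: f(n) = A·r₁^n + B·r₂^n.
From the initial conditions, A + B = 0 and r₁A + r₂B = 5.
Since r₁ - r₂ = √12: A = (5 - (0)r₂)/√12 = \frac{5 \sqrt{3}}{6}, and B = 0 - A = - \frac{5 \sqrt{3}}{6}.
So f(n) = \left(\frac{5 \sqrt{3}}{6}\right)\left(-3 + \sqrt{3}\right)^n + \left(- \frac{5 \sqrt{3}}{6}\right)\left(-3 - \sqrt{3}\right)^n.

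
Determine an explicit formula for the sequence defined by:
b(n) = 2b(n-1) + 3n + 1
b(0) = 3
First-order linear with linear forcing.
Homogeneous solution: b_h(n) = A·(2)^n.
Try particular b_p(n) = pn + q. Substituting:
  pn + q = 2(p(n-1) + q) + 3n + 1.
Matching the n-coefficient: p = 2p + 3 ⇒ p = -3.
Matching constants: q = -2p + 2q + 1 ⇒ q = -7.
General: b(n) = A·(2)^n - 3 n - 7.
Apply b(0) = 3: A - 7 = 3 ⇒ A = 10.
So b(n) = 10 \cdot 2^{n} - 3 n - 7.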